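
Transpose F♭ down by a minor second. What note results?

A second below F lands on the letter E.
A minor second spans 1 semitone, so Fb moves to pitch class 3. On the letter E that is Eb.

Eb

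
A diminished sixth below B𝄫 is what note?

A sixth below B lands on the letter D.
A diminished sixth spans 7 semitones, so Bbb moves to pitch class 2. On the letter D that is D.

D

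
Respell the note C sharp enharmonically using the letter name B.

Plain B sits 2 semitones below C#, so on the letter B the same pitch needs a double sharp: B##.

B##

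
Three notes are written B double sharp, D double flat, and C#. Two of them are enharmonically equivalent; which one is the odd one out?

Dbb

In 12-tone equal temperament, enharmonic equivalents share a pitch class. B## is pitch class 1; Dbb is pitch class 0; C# is pitch class 1.
B## and C# share pitch class 1, while Dbb is pitch class 0.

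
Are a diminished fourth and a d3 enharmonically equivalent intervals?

No

A diminished fourth spans 4 semitones; a diminished third spans 2.
The spans differ, so they are not enharmonic equivalents.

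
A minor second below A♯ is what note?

G##

A second below A lands on the letter G.
A minor second spans 1 semitone, so A# moves to pitch class 9. On the letter G that is G##.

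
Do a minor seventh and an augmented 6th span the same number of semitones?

Yes

A minor seventh spans 10 semitones; an augmented sixth spans 10.
They are enharmonically equivalent.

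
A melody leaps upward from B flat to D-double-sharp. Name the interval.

Counting letters B–C–D gives a third.
Bb→D## = 6 semitones, 2 wider than the major third (4), so doubly augmented.

doubly augmented third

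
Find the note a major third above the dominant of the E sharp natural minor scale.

D##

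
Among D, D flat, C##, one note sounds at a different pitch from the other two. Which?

In 12-tone equal temperament, enharmonic equivalents share a pitch class. D is pitch class 2; Db is pitch class 1; C## is pitch class 2.
D and C## share pitch class 2, while Db is pitch class 1.

Db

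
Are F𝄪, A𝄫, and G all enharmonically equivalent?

F## = pitch class 7 and Abb = pitch class 7 and G = pitch class 7 — the same pitch class, so they are enharmonic equivalents.

Yes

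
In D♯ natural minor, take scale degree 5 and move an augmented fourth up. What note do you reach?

Scale degree 5 of D# natural minor is A#.
An augmented fourth (6 semitones) above A# lands on the letter D, giving D##.

D##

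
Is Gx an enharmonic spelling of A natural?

Yes

G## = pitch class 9 and A = pitch class 9 — the same pitch class, so they are enharmonic equivalents.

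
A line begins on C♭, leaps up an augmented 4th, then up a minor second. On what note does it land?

An augmented fourth up from Cb is F (letter F, 6 semitones up).
A minor second up from F is Gb (letter G, 1 semitone up).

Gb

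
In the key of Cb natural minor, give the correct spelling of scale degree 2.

The Cb natural minor scale runs Cb Db Ebb Fb Gb Abb Bbb.
Degree 2 is Db.

Db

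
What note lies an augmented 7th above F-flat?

E

F up a major seventh is E, so the target letter is E.
From Fb, an augmented seventh is 12 semitones up: E.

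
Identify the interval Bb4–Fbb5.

Counting letters B–C–D–E–F gives a fifth.
Bb→Fbb = 5 semitones, 2 narrower than the perfect fifth (7), so doubly diminished.

doubly diminished fifth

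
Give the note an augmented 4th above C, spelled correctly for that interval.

F#

A fourth above C lands on the letter F.
An augmented fourth spans 6 semitones, so C moves to pitch class 6. On the letter F that is F#.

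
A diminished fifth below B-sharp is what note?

A fifth below B lands on the letter E.
A diminished fifth spans 6 semitones, so B# moves to pitch class 6. On the letter E that is E##.

E##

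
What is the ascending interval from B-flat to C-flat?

The letter names run B→C, a span of 1 letter step, so the interval is some kind of second.
Bb to Cb is 1 semitone. A major second is 2, so 1 makes it minor.

minor second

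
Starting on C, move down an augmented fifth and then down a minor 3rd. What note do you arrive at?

Db

An augmented fifth down from C is Fb (letter F, 8 semitones down).
A minor third down from Fb is Db (letter D, 3 semitones down).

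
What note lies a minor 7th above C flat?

Bbb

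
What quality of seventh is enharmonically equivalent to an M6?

A major sixth spans 9 semitones.
A seventh spanning 9 semitones is diminished (the major seventh is 11).

diminished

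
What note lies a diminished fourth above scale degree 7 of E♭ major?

Scale degree 7 of Eb major is D.
A diminished fourth (4 semitones) above D lands on the letter G, giving Gb.

Gb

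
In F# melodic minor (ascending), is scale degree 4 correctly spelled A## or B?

Each scale degree takes a distinct letter name. Degree 4 of a scale on F must use the letter B.
B and A## are enharmonically the same pitch, but only B uses the letter B, so it is the correct spelling here.

B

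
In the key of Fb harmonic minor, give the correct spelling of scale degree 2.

Gb

The Fb harmonic minor scale runs Fb Gb Abb Bbb Cb Dbb Eb.
Degree 2 is Gb.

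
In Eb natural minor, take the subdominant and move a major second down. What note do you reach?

Gb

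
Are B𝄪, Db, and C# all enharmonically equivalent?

Yes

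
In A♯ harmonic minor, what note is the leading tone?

Degree 7 takes the letter 6 steps above A, which is G.
In harmonic minor, degree 7 sits 11 semitones above the tonic. A# + 11 semitones is pitch class 9, spelled on G as G##.

G##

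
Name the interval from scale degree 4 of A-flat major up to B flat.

Scale degree 4 of Ab major is Db.
Db up to Bb: letters D→B make it a sixth; 9 semitones makes it major.

major sixth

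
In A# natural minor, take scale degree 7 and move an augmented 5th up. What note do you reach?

Scale degree 7 of A# natural minor is G#.
An augmented fifth (8 semitones) above G# lands on the letter D, giving D##.

D##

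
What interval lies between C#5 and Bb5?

diminished seventh

Counting letters C–D–E–F–G–A–B gives a seventh.
C#→Bb = 9 semitones, 2 narrower than the major seventh (11), so diminished.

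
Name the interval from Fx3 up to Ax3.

major third

The letter names run F→A, a span of 2 letter steps, so the interval is some kind of third.
F## to A## is 4 semitones. A major third is 4, so 4 makes it major.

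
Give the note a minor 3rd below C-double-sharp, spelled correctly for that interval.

C down a major third is Ab, so the target letter is A.
From C##, a minor third is 3 semitones down: A##.

A##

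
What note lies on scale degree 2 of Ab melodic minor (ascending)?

Degree 2 takes the letter 1 step above A, which is B.
In melodic minor (ascending), degree 2 sits 2 semitones above the tonic. Ab + 2 semitones is pitch class 10, spelled on B as Bb.

Bb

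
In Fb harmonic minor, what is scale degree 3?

Abb

Degree 3 takes the letter 2 steps above F, which is A.
In harmonic minor, degree 3 sits 3 semitones above the tonic. Fb + 3 semitones is pitch class 7, spelled on A as Abb.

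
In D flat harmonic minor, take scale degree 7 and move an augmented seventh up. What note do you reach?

B#

Scale degree 7 of Db harmonic minor is C.
An augmented seventh (12 semitones) above C lands on the letter B, giving B#.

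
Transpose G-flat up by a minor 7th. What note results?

A seventh above G lands on the letter F.
A minor seventh spans 10 semitones, so Gb moves to pitch class 4. On the letter F that is Fb.

Fb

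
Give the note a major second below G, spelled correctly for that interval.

G down a major second is F, so the target letter is F.
From G, a major second is 2 semitones down: F.

F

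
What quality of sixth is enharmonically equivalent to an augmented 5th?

minor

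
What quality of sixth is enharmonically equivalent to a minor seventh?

augmented

A minor seventh spans 10 semitones.
A sixth spanning 10 semitones is augmented (the major sixth is 9).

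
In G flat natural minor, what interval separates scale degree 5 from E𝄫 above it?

Scale degree 5 of Gb natural minor is Db.
Db up to Ebb: letters D→E make it a second; 1 semitone makes it minor.

minor second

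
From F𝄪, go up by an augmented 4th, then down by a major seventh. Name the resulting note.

C##

An augmented fourth up from F## is B## (letter B, 6 semitones up).
A major seventh down from B## is C## (letter C, 11 semitones down).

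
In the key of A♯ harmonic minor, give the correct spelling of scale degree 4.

Degree 4 takes the letter 3 steps above A, which is D.
In harmonic minor, degree 4 sits 5 semitones above the tonic. A# + 5 semitones is pitch class 3, spelled on D as D#.

D#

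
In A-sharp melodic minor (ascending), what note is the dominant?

E#

Degree 5 takes the letter 4 steps above A, which is E.
In melodic minor (ascending), degree 5 sits 7 semitones above the tonic. A# + 7 semitones is pitch class 5, spelled on E as E#.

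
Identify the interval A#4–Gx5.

The letter names run A→G, a span of 6 letter steps, so the interval is some kind of seventh.
A# to G## is 11 semitones. A major seventh is 11, so 11 makes it major.

major seventh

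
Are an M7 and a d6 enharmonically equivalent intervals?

No

A major seventh spans 11 semitones; a diminished sixth spans 7.
The spans differ, so they are not enharmonic equivalents.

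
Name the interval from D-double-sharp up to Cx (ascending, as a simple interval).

minor seventh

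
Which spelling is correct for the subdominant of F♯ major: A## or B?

Each scale degree takes a distinct letter name. Degree 4 of a scale on F must use the letter B.
B and A## are enharmonically the same pitch, but only B uses the letter B, so it is the correct spelling here.

B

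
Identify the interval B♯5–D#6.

minor third

The letter names run B→D, a span of 2 letter steps, so the interval is some kind of third.
B# to D# is 3 semitones. A major third is 4, so 3 makes it minor.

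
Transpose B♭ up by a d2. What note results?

Cbb

B up a major second is C#, so the target letter is C.
From Bb, a diminished second is 0 semitones up: Cbb.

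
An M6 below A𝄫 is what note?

Cbb

A sixth below A lands on the letter C.
A major sixth spans 9 semitones, so Abb moves to pitch class 10. On the letter C that is Cbb.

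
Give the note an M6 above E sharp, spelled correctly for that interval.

C##

A sixth above E lands on the letter C.
A major sixth spans 9 semitones, so E# moves to pitch class 2. On the letter C that is C##.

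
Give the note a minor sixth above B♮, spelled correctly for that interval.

G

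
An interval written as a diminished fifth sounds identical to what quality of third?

A diminished fifth spans 6 semitones.
A third spanning 6 semitones is doubly augmented (the major third is 4).

doubly augmented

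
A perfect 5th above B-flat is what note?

F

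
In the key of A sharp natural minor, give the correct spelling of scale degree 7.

Degree 7 takes the letter 6 steps above A, which is G.
In natural minor, degree 7 sits 10 semitones above the tonic. A# + 10 semitones is pitch class 8, spelled on G as G#.

G#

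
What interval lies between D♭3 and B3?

Counting letters D–E–F–G–A–B gives a sixth.
Db→B = 10 semitones, 1 wider than the major sixth (9), so augmented.

augmented sixth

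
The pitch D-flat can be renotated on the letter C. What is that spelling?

C#

Plain C sits 1 semitone below Db, so on the letter C the same pitch needs a sharp: C#.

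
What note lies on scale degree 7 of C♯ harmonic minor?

The C# harmonic minor scale runs C# D# E F# G# A B#.
Degree 7 is B#.

B#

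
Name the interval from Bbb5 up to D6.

augmented third

Counting letters B–C–D gives a third.
Bbb→D = 5 semitones, 1 wider than the major third (4), so augmented.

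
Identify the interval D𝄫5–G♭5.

augmented fourth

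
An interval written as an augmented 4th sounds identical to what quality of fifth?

diminished

An augmented fourth spans 6 semitones.
A fifth spanning 6 semitones is diminished (the perfect fifth is 7).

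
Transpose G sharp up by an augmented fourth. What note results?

A fourth above G lands on the letter C.
An augmented fourth spans 6 semitones, so G# moves to pitch class 2. On the letter C that is C##.

C##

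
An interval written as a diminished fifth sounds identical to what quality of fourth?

A diminished fifth spans 6 semitones.
A fourth spanning 6 semitones is augmented (the perfect fourth is 5).

augmented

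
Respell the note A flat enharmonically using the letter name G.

G#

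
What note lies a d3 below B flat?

G#

B down a major third is G, so the target letter is G.
From Bb, a diminished third is 2 semitones down: G#.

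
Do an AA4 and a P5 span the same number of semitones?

Yes

A doubly augmented fourth spans 7 semitones; a perfect fifth spans 7.
They are enharmonically equivalent.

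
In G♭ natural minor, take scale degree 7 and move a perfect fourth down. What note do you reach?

Cb

Scale degree 7 of Gb natural minor is Fb.
A perfect fourth (5 semitones) below Fb lands on the letter C, giving Cb.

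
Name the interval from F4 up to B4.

augmented fourth

The letter names run F→B, a span of 3 letter steps, so the interval is some kind of fourth.
F to B is 6 semitones. A perfect fourth is 5, so 6 makes it augmented.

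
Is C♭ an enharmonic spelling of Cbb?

No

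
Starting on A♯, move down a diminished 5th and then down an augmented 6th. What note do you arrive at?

A diminished fifth down from A# is D## (letter D, 6 semitones down).
An augmented sixth down from D## is F# (letter F, 10 semitones down).

F#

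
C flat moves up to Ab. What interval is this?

Counting letters C–D–E–F–G–A gives a sixth.
Cb→Ab = 9 semitones, exactly the major sixth.

major sixth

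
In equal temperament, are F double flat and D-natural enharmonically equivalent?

Two spellings are enharmonically equivalent only if they share a pitch class.
Here Fbb → 3, D → 2; 2 ≠ 3, so they are not.

No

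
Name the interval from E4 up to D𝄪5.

augmented seventh

The letter names run E→D, a span of 6 letter steps, so the interval is some kind of seventh.
E to D## is 12 semitones. A major seventh is 11, so 12 makes it augmented.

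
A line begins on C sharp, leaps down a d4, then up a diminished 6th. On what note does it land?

E

A diminished fourth down from C# is G## (letter G, 4 semitones down).
A diminished sixth up from G## is E (letter E, 7 semitones up).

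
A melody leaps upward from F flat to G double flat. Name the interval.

minor second

The letter names run F→G, a span of 1 letter step, so the interval is some kind of second.
Fb to Gbb is 1 semitone. A major second is 2, so 1 makes it minor.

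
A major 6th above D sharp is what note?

B#

A sixth above D lands on the letter B.
A major sixth spans 9 semitones, so D# moves to pitch class 0. On the letter B that is B#.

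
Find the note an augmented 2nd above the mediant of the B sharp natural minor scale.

The mediant of B# natural minor is D#.
An augmented second (3 semitones) above D# lands on the letter E, giving E##.

E##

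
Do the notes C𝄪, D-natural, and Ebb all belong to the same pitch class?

C## = pitch class 2 and D = pitch class 2 and Ebb = pitch class 2 — the same pitch class, so they are enharmonic equivalents.

Yes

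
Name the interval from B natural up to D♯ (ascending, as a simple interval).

Counting letters B–C–D gives a third.
B→D# = 4 semitones, exactly the major third.

major third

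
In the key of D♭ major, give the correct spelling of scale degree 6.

Bb

The Db major scale runs Db Eb F Gb Ab Bb C.
Degree 6 is Bb.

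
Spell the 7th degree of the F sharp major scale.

Degree 7 takes the letter 6 steps above F, which is E.
In major, degree 7 sits 11 semitones above the tonic. F# + 11 semitones is pitch class 5, spelled on E as E#.

E#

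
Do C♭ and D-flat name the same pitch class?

Cb is pitch class 11; Db is pitch class 1.
The pitch classes differ (11 vs. 1), so they are not enharmonic equivalents.

No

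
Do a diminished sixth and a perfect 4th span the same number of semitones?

No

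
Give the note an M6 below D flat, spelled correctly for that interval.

D down a major sixth is F, so the target letter is F.
From Db, a major sixth is 9 semitones down: Fb.

Fb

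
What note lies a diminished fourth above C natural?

Fb

C up a perfect fourth is F, so the target letter is F.
From C, a diminished fourth is 4 semitones up: Fb.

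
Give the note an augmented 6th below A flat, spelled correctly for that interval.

Cbb

A down a major sixth is C, so the target letter is C.
From Ab, an augmented sixth is 10 semitones down: Cbb.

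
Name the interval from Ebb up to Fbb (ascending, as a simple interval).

minor second

The letter names run E→F, a span of 1 letter step, so the interval is some kind of second.
Ebb to Fbb is 1 semitone. A major second is 2, so 1 makes it minor.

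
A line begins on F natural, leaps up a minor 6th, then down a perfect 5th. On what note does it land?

A minor sixth up from F is Db (letter D, 8 semitones up).
A perfect fifth down from Db is Gb (letter G, 7 semitones down).

Gb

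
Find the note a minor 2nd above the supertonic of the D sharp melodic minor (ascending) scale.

The supertonic of D# melodic minor (ascending) is E#.
A minor second (1 semitone) above E# lands on the letter F, giving F#.

F#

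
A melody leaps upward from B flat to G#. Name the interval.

Counting letters B–C–D–E–F–G gives a sixth.
Bb→G# = 10 semitones, 1 wider than the major sixth (9), so augmented.

augmented sixth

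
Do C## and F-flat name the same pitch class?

Two spellings are enharmonically equivalent only if they share a pitch class.
Here C## → 2, Fb → 4; 2 ≠ 4, so they are not.

No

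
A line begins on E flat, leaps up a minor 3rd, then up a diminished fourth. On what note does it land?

Cbb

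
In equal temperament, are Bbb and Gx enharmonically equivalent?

Yes

Bbb = pitch class 9 and G## = pitch class 9 — the same pitch class, so they are enharmonic equivalents.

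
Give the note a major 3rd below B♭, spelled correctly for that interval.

Gb

A third below B lands on the letter G.
A major third spans 4 semitones, so Bb moves to pitch class 6. On the letter G that is Gb.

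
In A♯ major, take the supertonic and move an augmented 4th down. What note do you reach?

The supertonic of A# major is B#.
An augmented fourth (6 semitones) below B# lands on the letter F, giving F#.

F#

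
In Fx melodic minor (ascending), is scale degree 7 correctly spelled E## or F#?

E##

Each scale degree takes a distinct letter name. Degree 7 of a scale on F must use the letter E.
E## and F# are enharmonically the same pitch, but only E## uses the letter E, so it is the correct spelling here.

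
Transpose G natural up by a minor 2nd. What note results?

Ab

A second above G lands on the letter A.
A minor second spans 1 semitone, so G moves to pitch class 8. On the letter A that is Ab.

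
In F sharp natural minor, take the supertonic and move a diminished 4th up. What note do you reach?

The supertonic of F# natural minor is G#.
A diminished fourth (4 semitones) above G# lands on the letter C, giving C.

C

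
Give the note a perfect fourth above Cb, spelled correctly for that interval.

C up a perfect fourth is F, so the target letter is F.
From Cb, a perfect fourth is 5 semitones up: Fb.

Fb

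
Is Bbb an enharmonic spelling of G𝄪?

Yes

Bbb is pitch class 9; G## is pitch class 9.
All spellings map to pitch class 9, so they are enharmonically equivalent.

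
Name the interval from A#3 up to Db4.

The letter names run A→D, a span of 3 letter steps, so the interval is some kind of fourth.
A# to Db is 3 semitones. A perfect fourth is 5, so 3 makes it doubly diminished.

doubly diminished fourth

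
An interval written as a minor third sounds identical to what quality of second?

augmented

A minor third spans 3 semitones.
A second spanning 3 semitones is augmented (the major second is 2).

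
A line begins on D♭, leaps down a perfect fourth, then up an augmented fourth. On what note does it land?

A perfect fourth down from Db is Ab (letter A, 5 semitones down).
An augmented fourth up from Ab is D (letter D, 6 semitones up).

D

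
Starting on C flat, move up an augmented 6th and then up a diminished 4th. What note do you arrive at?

An augmented sixth up from Cb is A (letter A, 10 semitones up).
A diminished fourth up from A is Db (letter D, 4 semitones up).

Db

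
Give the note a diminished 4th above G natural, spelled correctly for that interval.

A fourth above G lands on the letter C.
A diminished fourth spans 4 semitones, so G moves to pitch class 11. On the letter C that is Cb.

Cb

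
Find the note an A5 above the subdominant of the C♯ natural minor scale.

C##

The subdominant of C# natural minor is F#.
An augmented fifth (8 semitones) above F# lands on the letter C, giving C##.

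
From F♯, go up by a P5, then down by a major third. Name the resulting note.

A

A perfect fifth up from F# is C# (letter C, 7 semitones up).
A major third down from C# is A (letter A, 4 semitones down).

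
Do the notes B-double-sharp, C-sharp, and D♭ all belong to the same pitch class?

B## is pitch class 1; C# is pitch class 1; Db is pitch class 1.
All spellings map to pitch class 1, so they are enharmonically equivalent.

Yes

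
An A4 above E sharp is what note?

E up a perfect fourth is A, so the target letter is A.
From E#, an augmented fourth is 6 semitones up: A##.

A##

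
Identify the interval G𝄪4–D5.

doubly diminished fifth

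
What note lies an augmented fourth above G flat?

A fourth above G lands on the letter C.
An augmented fourth spans 6 semitones, so Gb moves to pitch class 0. On the letter C that is C.

C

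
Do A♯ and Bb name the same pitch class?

A# = pitch class 10 and Bb = pitch class 10 — the same pitch class, so they are enharmonic equivalents.

Yes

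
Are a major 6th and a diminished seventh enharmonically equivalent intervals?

Yes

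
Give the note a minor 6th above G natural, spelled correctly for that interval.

A sixth above G lands on the letter E.
A minor sixth spans 8 semitones, so G moves to pitch class 3. On the letter E that is Eb.

Eb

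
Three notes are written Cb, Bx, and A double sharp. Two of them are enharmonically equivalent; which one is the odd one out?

In 12-tone equal temperament, enharmonic equivalents share a pitch class. Cb is pitch class 11; B## is pitch class 1; A## is pitch class 11.
Cb and A## share pitch class 11, while B## is pitch class 1.

B##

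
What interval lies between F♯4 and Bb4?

Counting letters F–G–A–B gives a fourth.
F#→Bb = 4 semitones, 1 narrower than the perfect fourth (5), so diminished.

diminished fourth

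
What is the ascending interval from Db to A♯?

doubly augmented fifth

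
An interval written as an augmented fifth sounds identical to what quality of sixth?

An augmented fifth spans 8 semitones.
A sixth spanning 8 semitones is minor (the major sixth is 9).

minor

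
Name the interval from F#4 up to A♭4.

The letter names run F→A, a span of 2 letter steps, so the interval is some kind of third.
F# to Ab is 2 semitones. A major third is 4, so 2 makes it diminished.

diminished third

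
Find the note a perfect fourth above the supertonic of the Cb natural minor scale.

The supertonic of Cb natural minor is Db.
A perfect fourth (5 semitones) above Db lands on the letter G, giving Gb.

Gb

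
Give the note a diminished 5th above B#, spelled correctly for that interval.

A fifth above B lands on the letter F.
A diminished fifth spans 6 semitones, so B# moves to pitch class 6. On the letter F that is F#.

F#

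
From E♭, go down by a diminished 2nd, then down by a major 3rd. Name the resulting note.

B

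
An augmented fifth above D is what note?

A#

A fifth above D lands on the letter A.
An augmented fifth spans 8 semitones, so D moves to pitch class 10. On the letter A that is A#.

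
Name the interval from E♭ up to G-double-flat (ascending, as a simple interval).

diminished third

The letter names run E→G, a span of 2 letter steps, so the interval is some kind of third.
Eb to Gbb is 2 semitones. A major third is 4, so 2 makes it diminished.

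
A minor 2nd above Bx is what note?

C##

A second above B lands on the letter C.
A minor second spans 1 semitone, so B## moves to pitch class 2. On the letter C that is C##.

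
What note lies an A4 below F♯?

C

F down a perfect fourth is C, so the target letter is C.
From F#, an augmented fourth is 6 semitones down: C.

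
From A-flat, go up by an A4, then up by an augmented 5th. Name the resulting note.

A#

An augmented fourth up from Ab is D (letter D, 6 semitones up).
An augmented fifth up from D is A# (letter A, 8 semitones up).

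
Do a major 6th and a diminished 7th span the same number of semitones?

A major sixth spans 9 semitones; a diminished seventh spans 9.
They are enharmonically equivalent.

Yes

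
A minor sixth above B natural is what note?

G

A sixth above B lands on the letter G.
A minor sixth spans 8 semitones, so B moves to pitch class 7. On the letter G that is G.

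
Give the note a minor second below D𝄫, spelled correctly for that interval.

Cb

A second below D lands on the letter C.
A minor second spans 1 semitone, so Dbb moves to pitch class 11. On the letter C that is Cb.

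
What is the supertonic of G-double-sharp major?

A##

Degree 2 takes the letter 1 step above G, which is A.
In major, degree 2 sits 2 semitones above the tonic. G## + 2 semitones is pitch class 11, spelled on A as A##.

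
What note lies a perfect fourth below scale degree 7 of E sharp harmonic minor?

A##

Scale degree 7 of E# harmonic minor is D##.
A perfect fourth (5 semitones) below D## lands on the letter A, giving A##.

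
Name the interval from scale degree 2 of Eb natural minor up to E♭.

minor seventh

Scale degree 2 of Eb natural minor is F.
F up to Eb: letters F→E make it a seventh; 10 semitones makes it minor.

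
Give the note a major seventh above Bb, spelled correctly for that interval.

A

A seventh above B lands on the letter A.
A major seventh spans 11 semitones, so Bb moves to pitch class 9. On the letter A that is A.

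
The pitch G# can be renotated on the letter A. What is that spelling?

Plain A sits 1 semitone above G#, so on the letter A the same pitch needs a flat: Ab.

Ab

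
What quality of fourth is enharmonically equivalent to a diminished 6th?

doubly augmented

A diminished sixth spans 7 semitones.
A fourth spanning 7 semitones is doubly augmented (the perfect fourth is 5).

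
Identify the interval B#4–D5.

diminished third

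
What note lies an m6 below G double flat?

Bbb

A sixth below G lands on the letter B.
A minor sixth spans 8 semitones, so Gbb moves to pitch class 9. On the letter B that is Bbb.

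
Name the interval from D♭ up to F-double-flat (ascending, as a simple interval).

diminished third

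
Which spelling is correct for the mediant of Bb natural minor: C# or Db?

Db

Each scale degree takes a distinct letter name. Degree 3 of a scale on B must use the letter D.
Db and C# are enharmonically the same pitch, but only Db uses the letter D, so it is the correct spelling here.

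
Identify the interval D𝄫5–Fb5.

major third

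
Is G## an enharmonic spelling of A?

G## = pitch class 9 and A = pitch class 9 — the same pitch class, so they are enharmonic equivalents.

Yes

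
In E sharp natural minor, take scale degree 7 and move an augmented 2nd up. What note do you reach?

Scale degree 7 of E# natural minor is D#.
An augmented second (3 semitones) above D# lands on the letter E, giving E##.

E##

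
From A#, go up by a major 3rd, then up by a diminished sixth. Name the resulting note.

A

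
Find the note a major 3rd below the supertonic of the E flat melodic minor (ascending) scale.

Db

The supertonic of Eb melodic minor (ascending) is F.
A major third (4 semitones) below F lands on the letter D, giving Db.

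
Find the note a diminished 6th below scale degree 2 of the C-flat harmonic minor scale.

Scale degree 2 of Cb harmonic minor is Db.
A diminished sixth (7 semitones) below Db lands on the letter F, giving F#.

F#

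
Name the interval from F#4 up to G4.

minor second

Counting letters F–G gives a second.
F#→G = 1 semitone, 1 narrower than the major second (2), so minor.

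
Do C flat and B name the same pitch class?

Cb is pitch class 11; B is pitch class 11.
All spellings map to pitch class 11, so they are enharmonically equivalent.

Yes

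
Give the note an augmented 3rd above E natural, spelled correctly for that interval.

A third above E lands on the letter G.
An augmented third spans 5 semitones, so E moves to pitch class 9. On the letter G that is G##.

G##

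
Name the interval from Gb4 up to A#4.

doubly augmented second

Counting letters G–A gives a second.
Gb→A# = 4 semitones, 2 wider than the major second (2), so doubly augmented.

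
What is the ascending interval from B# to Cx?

The letter names run B→C, a span of 1 letter step, so the interval is some kind of second.
B# to C## is 2 semitones. A major second is 2, so 2 makes it major.

major second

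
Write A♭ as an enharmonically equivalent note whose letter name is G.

G#

Ab is pitch class 8. The letter G alone is pitch class 7.
To reach pitch class 8 from G requires an offset of +1 semitone, i.e. sharp: G#.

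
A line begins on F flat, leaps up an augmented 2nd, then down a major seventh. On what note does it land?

Ab

An augmented second up from Fb is G (letter G, 3 semitones up).
A major seventh down from G is Ab (letter A, 11 semitones down).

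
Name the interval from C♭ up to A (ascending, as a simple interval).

augmented sixth

The letter names run C→A, a span of 5 letter steps, so the interval is some kind of sixth.
Cb to A is 10 semitones. A major sixth is 9, so 10 makes it augmented.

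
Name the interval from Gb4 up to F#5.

augmented seventh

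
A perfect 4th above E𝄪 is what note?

A##

E up a perfect fourth is A, so the target letter is A.
From E##, a perfect fourth is 5 semitones up: A##.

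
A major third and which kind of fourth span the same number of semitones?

diminished

A major third spans 4 semitones.
A fourth spanning 4 semitones is diminished (the perfect fourth is 5).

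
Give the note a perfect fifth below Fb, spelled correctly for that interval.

A fifth below F lands on the letter B.
A perfect fifth spans 7 semitones, so Fb moves to pitch class 9. On the letter B that is Bbb.

Bbb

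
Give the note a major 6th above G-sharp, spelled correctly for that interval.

E#

G up a major sixth is E, so the target letter is E.
From G#, a major sixth is 9 semitones up: E#.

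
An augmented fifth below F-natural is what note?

Bbb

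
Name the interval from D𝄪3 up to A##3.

perfect fifth

Counting letters D–E–F–G–A gives a fifth.
D##→A## = 7 semitones, exactly the perfect fifth.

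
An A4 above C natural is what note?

F#

C up a perfect fourth is F, so the target letter is F.
From C, an augmented fourth is 6 semitones up: F#.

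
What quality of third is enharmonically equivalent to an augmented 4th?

An augmented fourth spans 6 semitones.
A third spanning 6 semitones is doubly augmented (the major third is 4).

doubly augmented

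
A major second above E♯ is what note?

F##

E up a major second is F#, so the target letter is F.
From E#, a major second is 2 semitones up: F##.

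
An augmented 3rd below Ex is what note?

C#

A third below E lands on the letter C.
An augmented third spans 5 semitones, so E## moves to pitch class 1. On the letter C that is C#.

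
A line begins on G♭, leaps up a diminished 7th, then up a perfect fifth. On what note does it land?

A diminished seventh up from Gb is Fbb (letter F, 9 semitones up).
A perfect fifth up from Fbb is Cbb (letter C, 7 semitones up).

Cbb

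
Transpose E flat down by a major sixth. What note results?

Gb

A sixth below E lands on the letter G.
A major sixth spans 9 semitones, so Eb moves to pitch class 6. On the letter G that is Gb.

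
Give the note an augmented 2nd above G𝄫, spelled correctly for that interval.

Ab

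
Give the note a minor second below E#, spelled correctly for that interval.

D##

E down a major second is D, so the target letter is D.
From E#, a minor second is 1 semitone down: D##.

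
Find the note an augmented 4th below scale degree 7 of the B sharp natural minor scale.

Scale degree 7 of B# natural minor is A#.
An augmented fourth (6 semitones) below A# lands on the letter E, giving E.

E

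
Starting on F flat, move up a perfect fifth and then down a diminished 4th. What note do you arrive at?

G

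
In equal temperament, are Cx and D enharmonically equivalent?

C## = pitch class 2 and D = pitch class 2 — the same pitch class, so they are enharmonic equivalents.

Yes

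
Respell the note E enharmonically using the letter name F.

Plain F sits 1 semitone above E, so on the letter F the same pitch needs a flat: Fb.

Fb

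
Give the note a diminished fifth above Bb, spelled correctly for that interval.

Fb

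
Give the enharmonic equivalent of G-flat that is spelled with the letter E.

Gb is pitch class 6. The letter E alone is pitch class 4.
To reach pitch class 6 from E requires an offset of +2 semitones, i.e. double sharp: E##.

E##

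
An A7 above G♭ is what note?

A seventh above G lands on the letter F.
An augmented seventh spans 12 semitones, so Gb moves to pitch class 6. On the letter F that is F#.

F#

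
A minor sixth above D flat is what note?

Bbb

A sixth above D lands on the letter B.
A minor sixth spans 8 semitones, so Db moves to pitch class 9. On the letter B that is Bbb.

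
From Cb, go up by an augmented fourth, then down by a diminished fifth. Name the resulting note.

B

An augmented fourth up from Cb is F (letter F, 6 semitones up).
A diminished fifth down from F is B (letter B, 6 semitones down).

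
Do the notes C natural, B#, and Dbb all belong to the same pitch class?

C = pitch class 0 and B# = pitch class 0 and Dbb = pitch class 0 — the same pitch class, so they are enharmonic equivalents.

Yes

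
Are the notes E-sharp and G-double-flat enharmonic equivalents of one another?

E# = pitch class 5 and Gbb = pitch class 5 — the same pitch class, so they are enharmonic equivalents.

Yes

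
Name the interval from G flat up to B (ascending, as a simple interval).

augmented third

Counting letters G–A–B gives a third.
Gb→B = 5 semitones, 1 wider than the major third (4), so augmented.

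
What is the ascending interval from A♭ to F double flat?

diminished sixth

Counting letters A–B–C–D–E–F gives a sixth.
Ab→Fbb = 7 semitones, 2 narrower than the major sixth (9), so diminished.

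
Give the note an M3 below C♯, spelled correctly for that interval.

C down a major third is Ab, so the target letter is A.
From C#, a major third is 4 semitones down: A.

A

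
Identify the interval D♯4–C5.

diminished seventh

Counting letters D–E–F–G–A–B–C gives a seventh.
D#→C = 9 semitones, 2 narrower than the major seventh (11), so diminished.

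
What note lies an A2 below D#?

C

A second below D lands on the letter C.
An augmented second spans 3 semitones, so D# moves to pitch class 0. On the letter C that is C.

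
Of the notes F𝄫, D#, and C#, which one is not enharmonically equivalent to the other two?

In 12-tone equal temperament, enharmonic equivalents share a pitch class. Fbb is pitch class 3; D# is pitch class 3; C# is pitch class 1.
Fbb and D# share pitch class 3, while C# is pitch class 1.

C#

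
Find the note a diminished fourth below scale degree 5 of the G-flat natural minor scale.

Scale degree 5 of Gb natural minor is Db.
A diminished fourth (4 semitones) below Db lands on the letter A, giving A.

A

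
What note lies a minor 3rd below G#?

E#

A third below G lands on the letter E.
A minor third spans 3 semitones, so G# moves to pitch class 5. On the letter E that is E#.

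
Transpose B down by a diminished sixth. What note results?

D##

B down a major sixth is D, so the target letter is D.
From B, a diminished sixth is 7 semitones down: D##.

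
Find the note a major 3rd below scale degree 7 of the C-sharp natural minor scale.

G

Scale degree 7 of C# natural minor is B.
A major third (4 semitones) below B lands on the letter G, giving G.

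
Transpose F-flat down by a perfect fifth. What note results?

F down a perfect fifth is Bb, so the target letter is B.
From Fb, a perfect fifth is 7 semitones down: Bbb.

Bbb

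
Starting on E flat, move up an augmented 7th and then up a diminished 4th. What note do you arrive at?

An augmented seventh up from Eb is D# (letter D, 12 semitones up).
A diminished fourth up from D# is G (letter G, 4 semitones up).

G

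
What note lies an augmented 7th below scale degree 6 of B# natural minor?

Ab

Scale degree 6 of B# natural minor is G#.
An augmented seventh (12 semitones) below G# lands on the letter A, giving Ab.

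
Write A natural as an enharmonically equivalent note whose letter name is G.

G##

A is pitch class 9. The letter G alone is pitch class 7.
To reach pitch class 9 from G requires an offset of +2 semitones, i.e. double sharp: G##.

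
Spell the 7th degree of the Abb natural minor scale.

Gbb

Degree 7 takes the letter 6 steps above A, which is G.
In natural minor, degree 7 sits 10 semitones above the tonic. Abb + 10 semitones is pitch class 5, spelled on G as Gbb.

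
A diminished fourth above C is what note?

A fourth above C lands on the letter F.
A diminished fourth spans 4 semitones, so C moves to pitch class 4. On the letter F that is Fb.

Fb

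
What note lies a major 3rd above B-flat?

D

A third above B lands on the letter D.
A major third spans 4 semitones, so Bb moves to pitch class 2. On the letter D that is D.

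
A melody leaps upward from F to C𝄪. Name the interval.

doubly augmented fifth

The letter names run F→C, a span of 4 letter steps, so the interval is some kind of fifth.
F to C## is 9 semitones. A perfect fifth is 7, so 9 makes it doubly augmented.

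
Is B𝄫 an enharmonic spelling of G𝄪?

Yes

Bbb is pitch class 9; G## is pitch class 9.
All spellings map to pitch class 9, so they are enharmonically equivalent.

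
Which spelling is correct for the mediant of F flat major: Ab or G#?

Each scale degree takes a distinct letter name. Degree 3 of a scale on F must use the letter A.
Ab and G# are enharmonically the same pitch, but only Ab uses the letter A, so it is the correct spelling here.

Ab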